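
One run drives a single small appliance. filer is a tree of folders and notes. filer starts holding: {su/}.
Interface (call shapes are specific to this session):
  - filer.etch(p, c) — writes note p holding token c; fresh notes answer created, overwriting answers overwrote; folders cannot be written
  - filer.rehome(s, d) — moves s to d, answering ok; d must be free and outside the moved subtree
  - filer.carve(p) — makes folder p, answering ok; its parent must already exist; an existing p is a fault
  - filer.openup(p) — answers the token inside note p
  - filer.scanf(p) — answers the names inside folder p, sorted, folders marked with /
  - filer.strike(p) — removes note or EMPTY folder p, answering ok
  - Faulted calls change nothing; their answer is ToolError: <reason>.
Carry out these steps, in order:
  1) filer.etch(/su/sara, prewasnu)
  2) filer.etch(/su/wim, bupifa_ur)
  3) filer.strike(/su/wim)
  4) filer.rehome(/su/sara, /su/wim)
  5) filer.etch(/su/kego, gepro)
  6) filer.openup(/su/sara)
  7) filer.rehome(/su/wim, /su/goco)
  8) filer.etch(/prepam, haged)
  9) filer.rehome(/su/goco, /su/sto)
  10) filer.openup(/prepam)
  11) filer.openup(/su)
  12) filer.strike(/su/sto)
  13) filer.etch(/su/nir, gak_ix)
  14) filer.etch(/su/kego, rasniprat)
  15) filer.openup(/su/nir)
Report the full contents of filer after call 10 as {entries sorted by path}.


Answer: {prepam=haged, su/, su/kego=gepro, su/sto=prewasnu}

Derivation:
-> etch(p→/su/sara, c→prewasnu)
<- created
-> etch(p→/su/wim, c→bupifa_ur)
<- created
-> strike(p→/su/wim)
<- ok
-> rehome(s→/su/sara, d→/su/wim)
<- ok
-> etch(p→/su/kego, c→gepro)
<- created
-> openup(p→/su/sara)
<- ToolError: not found
-> rehome(s→/su/wim, d→/su/goco)
<- ok
-> etch(p→/prepam, c→haged)
<- created
-> rehome(s→/su/goco, d→/su/sto)
<- ok
-> openup(p→/prepam)
<- haged
-> openup(p→/su)
<- ToolError: is a directory
-> strike(p→/su/sto)
<- ok
-> etch(p→/su/nir, c→gak_ix)
<- created
-> etch(p→/su/kego, c→rasniprat)
<- overwrote
-> openup(p→/su/nir)
<- gak_ix


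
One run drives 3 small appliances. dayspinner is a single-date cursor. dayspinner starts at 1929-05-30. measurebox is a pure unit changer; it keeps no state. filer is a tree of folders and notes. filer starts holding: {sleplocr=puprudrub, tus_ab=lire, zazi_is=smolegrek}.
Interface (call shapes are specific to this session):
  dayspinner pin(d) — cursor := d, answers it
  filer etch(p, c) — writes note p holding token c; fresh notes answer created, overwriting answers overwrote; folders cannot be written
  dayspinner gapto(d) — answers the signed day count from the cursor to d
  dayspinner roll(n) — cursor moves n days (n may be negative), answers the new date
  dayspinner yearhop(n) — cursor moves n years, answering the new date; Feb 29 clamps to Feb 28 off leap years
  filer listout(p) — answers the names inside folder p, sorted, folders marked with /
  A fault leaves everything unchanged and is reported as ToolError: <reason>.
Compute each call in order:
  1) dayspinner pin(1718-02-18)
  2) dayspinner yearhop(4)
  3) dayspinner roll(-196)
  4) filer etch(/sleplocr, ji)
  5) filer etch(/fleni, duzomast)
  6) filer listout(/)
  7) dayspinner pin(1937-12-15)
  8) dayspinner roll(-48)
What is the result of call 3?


Answer: 1721-08-06

Derivation:
;; 1. dayspinner pin(d: 1718-02-18) -> 1718-02-18
;; 2. dayspinner yearhop(n: 4) -> 1722-02-18
;; 3. dayspinner roll(n: -196) -> 1721-08-06
;; 4. filer etch(p: /sleplocr, c: ji) -> overwrote
;; 5. filer etch(p: /fleni, c: duzomast) -> created
;; 6. filer listout(p: /) -> [fleni, sleplocr, tus_ab, zazi_is]
;; 7. dayspinner pin(d: 1937-12-15) -> 1937-12-15
;; 8. dayspinner roll(n: -48) -> 1937-10-28


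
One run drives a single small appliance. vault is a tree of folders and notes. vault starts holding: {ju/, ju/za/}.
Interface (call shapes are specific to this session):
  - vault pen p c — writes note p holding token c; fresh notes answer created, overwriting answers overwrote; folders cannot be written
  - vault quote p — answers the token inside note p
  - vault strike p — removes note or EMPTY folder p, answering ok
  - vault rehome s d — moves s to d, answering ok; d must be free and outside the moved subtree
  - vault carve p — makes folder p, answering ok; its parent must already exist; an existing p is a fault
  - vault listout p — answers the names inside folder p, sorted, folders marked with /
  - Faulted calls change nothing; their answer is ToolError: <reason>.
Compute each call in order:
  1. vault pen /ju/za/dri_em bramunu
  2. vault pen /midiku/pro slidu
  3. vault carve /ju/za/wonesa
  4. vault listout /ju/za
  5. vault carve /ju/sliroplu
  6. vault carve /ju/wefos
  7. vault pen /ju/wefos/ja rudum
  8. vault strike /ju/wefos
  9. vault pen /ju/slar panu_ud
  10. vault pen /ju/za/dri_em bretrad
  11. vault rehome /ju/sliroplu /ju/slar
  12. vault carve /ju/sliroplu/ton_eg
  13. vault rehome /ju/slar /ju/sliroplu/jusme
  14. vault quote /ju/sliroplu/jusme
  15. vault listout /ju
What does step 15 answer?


Next I call vault pen passing p='/ju/za/dri_em', c='bramunu', yielding created.
Next I call vault pen passing p='/midiku/pro', c='slidu', — result: ToolError: no parent.
Using vault carve passing p='/ju/za/wonesa', giving ok.
Using vault listout passing p='/ju/za', yielding [dri_em, wonesa/].
I use vault carve passing p='/ju/sliroplu', yielding ok.
I call vault carve passing p='/ju/wefos', and see ok.
Next I call vault pen passing p='/ju/wefos/ja', c='rudum', which returns created.
Using vault strike passing p='/ju/wefos', yielding ToolError: not empty.
Using vault pen passing p='/ju/slar', c='panu_ud', yielding created.
I call vault pen passing p='/ju/za/dri_em', c='bretrad', giving overwrote.
Then vault rehome passing s='/ju/sliroplu', d='/ju/slar', and get ToolError: exists.
I use vault carve passing p='/ju/sliroplu/ton_eg', and observe ok.
Then vault rehome passing s='/ju/slar', d='/ju/sliroplu/jusme', — result: ok.
I call vault quote passing p='/ju/sliroplu/jusme', which returns panu_ud.
I try vault listout passing p='/ju', and get [sliroplu/, wefos/, za/].

Answer: [sliroplu/, wefos/, za/]


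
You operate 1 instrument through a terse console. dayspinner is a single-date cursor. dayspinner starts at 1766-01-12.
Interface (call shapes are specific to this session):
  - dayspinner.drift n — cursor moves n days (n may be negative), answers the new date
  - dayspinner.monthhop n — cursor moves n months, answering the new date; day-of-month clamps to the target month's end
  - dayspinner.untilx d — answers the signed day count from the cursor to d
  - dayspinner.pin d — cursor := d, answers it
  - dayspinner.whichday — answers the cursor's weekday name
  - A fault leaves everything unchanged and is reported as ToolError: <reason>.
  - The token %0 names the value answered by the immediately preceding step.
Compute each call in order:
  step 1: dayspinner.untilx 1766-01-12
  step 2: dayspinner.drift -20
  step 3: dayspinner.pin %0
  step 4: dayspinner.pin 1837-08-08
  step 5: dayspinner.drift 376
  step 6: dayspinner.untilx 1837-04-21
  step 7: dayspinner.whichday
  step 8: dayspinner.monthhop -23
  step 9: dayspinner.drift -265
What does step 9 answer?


→ dayspinner.untilx(1766-01-12)
← 0
→ dayspinner.drift(-20)
← 1765-12-23
→ dayspinner.pin(%0)
← 1765-12-23
→ dayspinner.pin(1837-08-08)
← 1837-08-08
→ dayspinner.drift(376)
← 1838-08-19
→ dayspinner.untilx(1837-04-21)
← -485
→ dayspinner.whichday()
← Sunday
→ dayspinner.monthhop(-23)
← 1836-09-19
→ dayspinner.drift(-265)
← 1835-12-29

Answer: 1835-12-29


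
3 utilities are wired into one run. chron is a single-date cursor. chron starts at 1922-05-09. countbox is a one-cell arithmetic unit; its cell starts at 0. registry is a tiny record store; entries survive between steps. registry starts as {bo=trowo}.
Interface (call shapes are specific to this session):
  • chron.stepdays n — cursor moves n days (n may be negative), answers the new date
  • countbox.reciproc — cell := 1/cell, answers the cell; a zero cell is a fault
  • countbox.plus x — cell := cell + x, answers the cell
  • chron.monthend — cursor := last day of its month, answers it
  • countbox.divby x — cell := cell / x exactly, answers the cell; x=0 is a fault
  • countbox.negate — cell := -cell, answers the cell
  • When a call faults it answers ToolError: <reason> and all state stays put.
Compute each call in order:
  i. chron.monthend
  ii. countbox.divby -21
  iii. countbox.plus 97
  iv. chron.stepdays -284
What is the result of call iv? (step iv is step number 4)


# monthend() -> 1922-05-31
# divby(x: -21) -> 0
# plus(x: 97) -> 97
# stepdays(n: -284) -> 1921-08-20

Answer: 1921-08-20


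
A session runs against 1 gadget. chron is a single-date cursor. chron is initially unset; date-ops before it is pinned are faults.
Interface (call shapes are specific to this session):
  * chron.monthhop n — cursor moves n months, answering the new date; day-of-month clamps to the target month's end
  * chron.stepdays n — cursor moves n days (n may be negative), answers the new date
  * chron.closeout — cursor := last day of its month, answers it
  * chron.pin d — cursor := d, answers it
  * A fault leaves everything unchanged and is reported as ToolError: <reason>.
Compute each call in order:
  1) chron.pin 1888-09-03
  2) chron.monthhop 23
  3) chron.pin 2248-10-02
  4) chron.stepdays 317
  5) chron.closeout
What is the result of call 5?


Answer: 2249-08-31

Derivation:
-> pin(d=1888-09-03)
<- 1888-09-03
-> monthhop(n=23)
<- 1890-08-03
-> pin(d=2248-10-02)
<- 2248-10-02
-> stepdays(n=317)
<- 2249-08-15
-> closeout()
<- 2249-08-31


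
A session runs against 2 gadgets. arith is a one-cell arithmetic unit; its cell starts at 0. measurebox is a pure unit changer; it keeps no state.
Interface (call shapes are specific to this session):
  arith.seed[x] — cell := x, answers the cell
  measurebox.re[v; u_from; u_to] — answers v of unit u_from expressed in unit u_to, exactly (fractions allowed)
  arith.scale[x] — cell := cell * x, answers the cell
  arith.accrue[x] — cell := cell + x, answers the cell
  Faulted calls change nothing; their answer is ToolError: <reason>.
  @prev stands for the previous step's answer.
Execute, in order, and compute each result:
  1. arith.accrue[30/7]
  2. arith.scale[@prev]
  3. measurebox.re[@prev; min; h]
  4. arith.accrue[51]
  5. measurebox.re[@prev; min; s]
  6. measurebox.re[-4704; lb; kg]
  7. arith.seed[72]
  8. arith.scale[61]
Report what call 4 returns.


·→ arith.accrue(x='30/7')
·← 30/7
·→ arith.scale(x='@prev')
·← 900/49
·→ measurebox.re(v='@prev', u_from='min', u_to='h')
·← 15/49
·→ arith.accrue(x='51')
·← 3399/49
·→ measurebox.re(v='@prev', u_from='min', u_to='s')
·← 203940/49
·→ measurebox.re(v='-4704', u_from='lb', u_to='kg')
·← -6667807839/3125000
·→ arith.seed(x='72')
·← 72
·→ arith.scale(x='61')
·← 4392

Answer: 3399/49


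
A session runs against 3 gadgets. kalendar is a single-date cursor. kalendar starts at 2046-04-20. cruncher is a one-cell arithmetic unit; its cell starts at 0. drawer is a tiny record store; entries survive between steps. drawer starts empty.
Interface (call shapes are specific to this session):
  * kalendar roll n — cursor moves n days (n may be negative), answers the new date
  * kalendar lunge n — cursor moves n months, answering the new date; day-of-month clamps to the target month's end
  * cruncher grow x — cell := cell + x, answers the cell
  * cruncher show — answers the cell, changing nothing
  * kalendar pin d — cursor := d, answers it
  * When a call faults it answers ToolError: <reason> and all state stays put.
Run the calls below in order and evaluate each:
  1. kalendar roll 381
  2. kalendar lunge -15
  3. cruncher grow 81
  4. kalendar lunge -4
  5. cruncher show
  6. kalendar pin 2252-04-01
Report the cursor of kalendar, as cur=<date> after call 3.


Answer: cur=2046-02-06

Derivation:
·→ kalendar roll(n='381')
·← 2047-05-06
·→ kalendar lunge(n='-15')
·← 2046-02-06
·→ cruncher grow(x='81')
·← 81
·→ kalendar lunge(n='-4')
·← 2045-10-06
·→ cruncher show()
·← 81
·→ kalendar pin(d='2252-04-01')
·← 2252-04-01


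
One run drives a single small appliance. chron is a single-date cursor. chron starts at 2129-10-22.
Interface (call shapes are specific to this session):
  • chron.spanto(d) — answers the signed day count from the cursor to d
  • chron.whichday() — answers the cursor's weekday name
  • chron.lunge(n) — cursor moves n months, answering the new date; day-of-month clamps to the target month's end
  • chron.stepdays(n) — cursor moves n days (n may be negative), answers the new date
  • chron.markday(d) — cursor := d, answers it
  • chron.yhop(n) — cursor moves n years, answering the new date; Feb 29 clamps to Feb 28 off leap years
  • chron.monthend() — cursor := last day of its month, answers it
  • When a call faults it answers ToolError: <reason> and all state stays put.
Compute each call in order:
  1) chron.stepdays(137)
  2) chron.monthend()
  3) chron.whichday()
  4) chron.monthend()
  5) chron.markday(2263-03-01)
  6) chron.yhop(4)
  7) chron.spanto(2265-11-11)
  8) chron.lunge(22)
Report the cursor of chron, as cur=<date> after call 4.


>> chron.stepdays(n=137)
<< 2130-03-08
>> chron.monthend()
<< 2130-03-31
>> chron.whichday()
<< Friday
>> chron.monthend()
<< 2130-03-31
>> chron.markday(d=2263-03-01)
<< 2263-03-01
>> chron.yhop(n=4)
<< 2267-03-01
>> chron.spanto(d=2265-11-11)
<< -475
>> chron.lunge(n=22)
<< 2269-01-01

Answer: cur=2130-03-31


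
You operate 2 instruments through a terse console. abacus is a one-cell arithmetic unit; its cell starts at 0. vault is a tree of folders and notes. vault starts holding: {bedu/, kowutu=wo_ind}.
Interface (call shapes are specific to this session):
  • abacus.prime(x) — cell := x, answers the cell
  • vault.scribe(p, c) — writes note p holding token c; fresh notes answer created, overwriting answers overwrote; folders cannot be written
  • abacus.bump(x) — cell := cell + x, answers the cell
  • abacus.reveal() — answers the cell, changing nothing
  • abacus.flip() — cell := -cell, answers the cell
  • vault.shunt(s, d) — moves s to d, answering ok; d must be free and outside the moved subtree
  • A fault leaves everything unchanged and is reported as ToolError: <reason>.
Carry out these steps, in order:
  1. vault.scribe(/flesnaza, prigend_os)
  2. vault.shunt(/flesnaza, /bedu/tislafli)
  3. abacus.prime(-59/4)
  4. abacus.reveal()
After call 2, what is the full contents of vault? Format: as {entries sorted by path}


Calling scribe(p=/flesnaza, c=prigend_os), and observe created.
I run shunt(s=/flesnaza, d=/bedu/tislafli), and see ok.
Then prime(x=-59/4), and get -59/4.
I use reveal, and get -59/4.

Answer: {bedu/, bedu/tislafli=prigend_os, kowutu=wo_ind}


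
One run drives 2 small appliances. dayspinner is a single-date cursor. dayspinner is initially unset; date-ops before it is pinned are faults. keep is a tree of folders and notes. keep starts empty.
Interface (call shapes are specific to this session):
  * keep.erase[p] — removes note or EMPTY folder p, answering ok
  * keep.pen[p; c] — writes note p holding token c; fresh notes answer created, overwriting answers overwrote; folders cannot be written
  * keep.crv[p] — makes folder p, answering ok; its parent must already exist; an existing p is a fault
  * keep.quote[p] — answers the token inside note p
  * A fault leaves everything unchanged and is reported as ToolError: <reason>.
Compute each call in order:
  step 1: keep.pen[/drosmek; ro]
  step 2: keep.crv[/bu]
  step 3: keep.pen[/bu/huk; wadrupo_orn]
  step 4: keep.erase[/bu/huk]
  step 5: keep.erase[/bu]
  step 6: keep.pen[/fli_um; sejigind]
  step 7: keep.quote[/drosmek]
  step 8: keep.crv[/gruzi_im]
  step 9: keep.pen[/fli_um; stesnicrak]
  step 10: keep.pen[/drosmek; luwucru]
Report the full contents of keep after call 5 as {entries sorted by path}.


% 1. keep.pen(/drosmek, ro) -> created
% 2. keep.crv(/bu) -> ok
% 3. keep.pen(/bu/huk, wadrupo_orn) -> created
% 4. keep.erase(/bu/huk) -> ok
% 5. keep.erase(/bu) -> ok
% 6. keep.pen(/fli_um, sejigind) -> created
% 7. keep.quote(/drosmek) -> ro
% 8. keep.crv(/gruzi_im) -> ok
% 9. keep.pen(/fli_um, stesnicrak) -> overwrote
% 10. keep.pen(/drosmek, luwucru) -> overwrote

Answer: {drosmek=ro}


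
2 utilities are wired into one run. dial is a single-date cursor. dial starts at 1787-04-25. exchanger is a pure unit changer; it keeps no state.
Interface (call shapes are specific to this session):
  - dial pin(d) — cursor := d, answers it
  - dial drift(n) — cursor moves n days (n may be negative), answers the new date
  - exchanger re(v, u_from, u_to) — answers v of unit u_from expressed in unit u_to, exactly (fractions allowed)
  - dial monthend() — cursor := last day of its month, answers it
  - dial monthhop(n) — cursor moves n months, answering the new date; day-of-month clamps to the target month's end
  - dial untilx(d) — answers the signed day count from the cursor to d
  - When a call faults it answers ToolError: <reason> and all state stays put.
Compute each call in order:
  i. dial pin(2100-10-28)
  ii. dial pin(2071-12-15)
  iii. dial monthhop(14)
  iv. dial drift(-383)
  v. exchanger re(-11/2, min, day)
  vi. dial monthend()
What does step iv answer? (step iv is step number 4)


I invoke dial pin using d→2100-10-28: 2100-10-28.
Then dial pin using d→2071-12-15, which returns 2071-12-15.
I run dial monthhop using n→14: 2073-02-15.
I call dial drift using n→-383, → 2072-01-29.
Using exchanger re using v→-11/2, u_from→min, u_to→day: -11/2880.
Now I run dial monthend, and get 2072-01-31.

Answer: 2072-01-29


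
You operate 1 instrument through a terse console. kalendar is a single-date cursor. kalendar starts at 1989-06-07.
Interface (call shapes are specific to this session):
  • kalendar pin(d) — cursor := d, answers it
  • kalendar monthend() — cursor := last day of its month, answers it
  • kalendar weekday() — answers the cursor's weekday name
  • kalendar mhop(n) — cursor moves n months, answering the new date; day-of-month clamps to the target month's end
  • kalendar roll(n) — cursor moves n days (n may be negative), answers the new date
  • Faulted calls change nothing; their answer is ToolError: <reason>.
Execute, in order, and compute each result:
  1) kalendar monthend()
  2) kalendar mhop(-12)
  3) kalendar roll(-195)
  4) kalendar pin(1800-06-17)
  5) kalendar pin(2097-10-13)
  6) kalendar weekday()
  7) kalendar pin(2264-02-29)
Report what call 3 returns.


Answer: 1987-12-18

Derivation:
;; 1. kalendar monthend() == 1989-06-30
;; 2. kalendar mhop(-12) == 1988-06-30
;; 3. kalendar roll(-195) == 1987-12-18
;; 4. kalendar pin(1800-06-17) == 1800-06-17
;; 5. kalendar pin(2097-10-13) == 2097-10-13
;; 6. kalendar weekday() == Sunday
;; 7. kalendar pin(2264-02-29) == 2264-02-29


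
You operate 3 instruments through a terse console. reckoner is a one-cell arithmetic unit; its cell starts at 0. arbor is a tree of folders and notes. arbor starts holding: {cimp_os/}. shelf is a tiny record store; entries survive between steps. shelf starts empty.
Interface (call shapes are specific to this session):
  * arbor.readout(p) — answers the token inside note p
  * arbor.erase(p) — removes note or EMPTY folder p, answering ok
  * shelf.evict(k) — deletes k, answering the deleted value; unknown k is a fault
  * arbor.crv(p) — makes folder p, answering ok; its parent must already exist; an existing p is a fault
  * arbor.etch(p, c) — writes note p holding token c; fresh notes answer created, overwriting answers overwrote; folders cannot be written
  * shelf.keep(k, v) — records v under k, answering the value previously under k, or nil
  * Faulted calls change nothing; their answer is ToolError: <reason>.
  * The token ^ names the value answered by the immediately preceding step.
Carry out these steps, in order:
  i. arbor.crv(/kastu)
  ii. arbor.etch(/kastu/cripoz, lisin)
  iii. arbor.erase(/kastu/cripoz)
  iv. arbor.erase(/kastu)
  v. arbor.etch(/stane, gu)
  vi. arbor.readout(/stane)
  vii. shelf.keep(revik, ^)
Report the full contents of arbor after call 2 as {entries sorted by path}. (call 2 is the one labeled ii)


Answer: {cimp_os/, kastu/, kastu/cripoz=lisin}

Derivation:
# arbor.crv(p→/kastu) ~> ok
# arbor.etch(p→/kastu/cripoz, c→lisin) ~> created
# arbor.erase(p→/kastu/cripoz) ~> ok
# arbor.erase(p→/kastu) ~> ok
# arbor.etch(p→/stane, c→gu) ~> created
# arbor.readout(p→/stane) ~> gu
# shelf.keep(k→revik, v→^) ~> nil


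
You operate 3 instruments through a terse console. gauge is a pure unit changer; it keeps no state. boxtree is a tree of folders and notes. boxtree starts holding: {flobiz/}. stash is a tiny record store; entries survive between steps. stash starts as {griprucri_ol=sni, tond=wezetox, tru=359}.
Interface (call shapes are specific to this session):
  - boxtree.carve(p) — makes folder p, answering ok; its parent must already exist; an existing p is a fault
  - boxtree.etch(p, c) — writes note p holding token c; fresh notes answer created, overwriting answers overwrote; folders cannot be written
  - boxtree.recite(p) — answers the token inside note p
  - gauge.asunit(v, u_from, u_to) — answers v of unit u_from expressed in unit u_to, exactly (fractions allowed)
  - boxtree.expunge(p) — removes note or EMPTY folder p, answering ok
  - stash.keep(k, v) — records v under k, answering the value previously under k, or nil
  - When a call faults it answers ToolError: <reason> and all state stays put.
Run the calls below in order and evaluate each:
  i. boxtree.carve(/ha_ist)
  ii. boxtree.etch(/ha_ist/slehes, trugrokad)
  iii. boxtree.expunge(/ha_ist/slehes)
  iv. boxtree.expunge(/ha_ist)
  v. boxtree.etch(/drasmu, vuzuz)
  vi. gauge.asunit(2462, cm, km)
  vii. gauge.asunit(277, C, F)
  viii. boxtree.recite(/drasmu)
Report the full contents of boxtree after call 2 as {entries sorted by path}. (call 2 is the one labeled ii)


[in] boxtree.carve p→/ha_ist
= ok
[in] boxtree.etch p→/ha_ist/slehes c→trugrokad
= created
[in] boxtree.expunge p→/ha_ist/slehes
= ok
[in] boxtree.expunge p→/ha_ist
= ok
[in] boxtree.etch p→/drasmu c→vuzuz
= created
[in] gauge.asunit v→2462 u_from→cm u_to→km
= 1231/50000
[in] gauge.asunit v→277 u_from→C u_to→F
= 2653/5
[in] boxtree.recite p→/drasmu
= vuzuz

Answer: {flobiz/, ha_ist/, ha_ist/slehes=trugrokad}


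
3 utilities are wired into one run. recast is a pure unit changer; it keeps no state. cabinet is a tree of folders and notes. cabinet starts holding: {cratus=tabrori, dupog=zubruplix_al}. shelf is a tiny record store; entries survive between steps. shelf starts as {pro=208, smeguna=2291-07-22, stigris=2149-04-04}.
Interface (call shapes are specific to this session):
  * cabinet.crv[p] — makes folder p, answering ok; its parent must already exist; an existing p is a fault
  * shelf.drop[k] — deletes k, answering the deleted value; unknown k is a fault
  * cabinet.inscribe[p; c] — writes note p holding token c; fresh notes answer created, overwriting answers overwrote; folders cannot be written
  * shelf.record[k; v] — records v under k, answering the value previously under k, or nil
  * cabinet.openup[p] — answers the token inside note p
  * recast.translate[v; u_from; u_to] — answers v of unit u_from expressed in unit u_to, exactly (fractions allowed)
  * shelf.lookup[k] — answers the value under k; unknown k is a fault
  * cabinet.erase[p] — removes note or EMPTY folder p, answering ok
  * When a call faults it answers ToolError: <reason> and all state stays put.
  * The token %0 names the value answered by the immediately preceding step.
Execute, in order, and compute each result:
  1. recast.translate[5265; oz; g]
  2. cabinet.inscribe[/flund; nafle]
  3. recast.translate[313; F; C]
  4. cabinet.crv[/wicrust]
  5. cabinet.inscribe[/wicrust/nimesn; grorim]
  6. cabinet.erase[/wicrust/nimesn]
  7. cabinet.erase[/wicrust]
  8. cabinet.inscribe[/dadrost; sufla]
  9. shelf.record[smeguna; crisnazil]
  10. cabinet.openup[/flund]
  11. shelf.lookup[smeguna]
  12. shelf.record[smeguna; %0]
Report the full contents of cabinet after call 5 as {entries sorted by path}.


Do: recast.translate[v=5265; u_from=oz; u_to=g]
See: 47763276561/320000
Do: cabinet.inscribe[p=/flund; c=nafle]
See: created
Do: recast.translate[v=313; u_from=F; u_to=C]
See: 1405/9
Do: cabinet.crv[p=/wicrust]
See: ok
Do: cabinet.inscribe[p=/wicrust/nimesn; c=grorim]
See: created
Do: cabinet.erase[p=/wicrust/nimesn]
See: ok
Do: cabinet.erase[p=/wicrust]
See: ok
Do: cabinet.inscribe[p=/dadrost; c=sufla]
See: created
Do: shelf.record[k=smeguna; v=crisnazil]
See: 2291-07-22
Do: cabinet.openup[p=/flund]
See: nafle
Do: shelf.lookup[k=smeguna]
See: crisnazil
Do: shelf.record[k=smeguna; v=%0]
See: crisnazil

Answer: {cratus=tabrori, dupog=zubruplix_al, flund=nafle, wicrust/, wicrust/nimesn=grorim}


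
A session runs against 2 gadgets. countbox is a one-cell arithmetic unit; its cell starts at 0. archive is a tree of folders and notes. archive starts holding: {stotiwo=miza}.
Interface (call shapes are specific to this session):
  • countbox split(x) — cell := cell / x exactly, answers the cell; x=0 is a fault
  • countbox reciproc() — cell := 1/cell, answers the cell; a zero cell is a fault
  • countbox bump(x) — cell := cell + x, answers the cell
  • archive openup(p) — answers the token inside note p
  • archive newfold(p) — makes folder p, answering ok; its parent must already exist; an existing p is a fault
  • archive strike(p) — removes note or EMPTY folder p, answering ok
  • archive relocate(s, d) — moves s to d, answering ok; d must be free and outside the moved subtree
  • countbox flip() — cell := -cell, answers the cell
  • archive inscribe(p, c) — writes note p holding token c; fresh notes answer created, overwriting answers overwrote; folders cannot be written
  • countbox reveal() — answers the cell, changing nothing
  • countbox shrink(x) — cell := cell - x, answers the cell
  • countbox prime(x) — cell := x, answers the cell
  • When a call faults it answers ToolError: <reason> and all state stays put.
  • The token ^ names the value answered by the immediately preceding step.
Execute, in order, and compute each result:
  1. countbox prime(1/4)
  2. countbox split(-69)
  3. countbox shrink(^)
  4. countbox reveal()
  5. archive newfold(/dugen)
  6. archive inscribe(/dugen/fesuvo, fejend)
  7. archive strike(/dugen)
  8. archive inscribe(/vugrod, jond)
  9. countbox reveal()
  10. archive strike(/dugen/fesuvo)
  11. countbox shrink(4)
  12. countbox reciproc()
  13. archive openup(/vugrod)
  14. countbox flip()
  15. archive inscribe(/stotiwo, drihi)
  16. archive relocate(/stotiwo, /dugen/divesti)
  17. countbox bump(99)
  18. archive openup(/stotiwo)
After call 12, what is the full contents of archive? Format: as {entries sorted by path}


[in] countbox prime 1/4
[out] 1/4
[in] countbox split -69
[out] -1/276
[in] countbox shrink ^
[out] 0
[in] countbox reveal
[out] 0
[in] archive newfold /dugen
[out] ok
[in] archive inscribe /dugen/fesuvo fejend
[out] created
[in] archive strike /dugen
[out] ToolError: not empty
[in] archive inscribe /vugrod jond
[out] created
[in] countbox reveal
[out] 0
[in] archive strike /dugen/fesuvo
[out] ok
[in] countbox shrink 4
[out] -4
[in] countbox reciproc
[out] -1/4
[in] archive openup /vugrod
[out] jond
[in] countbox flip
[out] 1/4
[in] archive inscribe /stotiwo drihi
[out] overwrote
[in] archive relocate /stotiwo /dugen/divesti
[out] ok
[in] countbox bump 99
[out] 397/4
[in] archive openup /stotiwo
[out] ToolError: not found

Answer: {dugen/, stotiwo=miza, vugrod=jond}


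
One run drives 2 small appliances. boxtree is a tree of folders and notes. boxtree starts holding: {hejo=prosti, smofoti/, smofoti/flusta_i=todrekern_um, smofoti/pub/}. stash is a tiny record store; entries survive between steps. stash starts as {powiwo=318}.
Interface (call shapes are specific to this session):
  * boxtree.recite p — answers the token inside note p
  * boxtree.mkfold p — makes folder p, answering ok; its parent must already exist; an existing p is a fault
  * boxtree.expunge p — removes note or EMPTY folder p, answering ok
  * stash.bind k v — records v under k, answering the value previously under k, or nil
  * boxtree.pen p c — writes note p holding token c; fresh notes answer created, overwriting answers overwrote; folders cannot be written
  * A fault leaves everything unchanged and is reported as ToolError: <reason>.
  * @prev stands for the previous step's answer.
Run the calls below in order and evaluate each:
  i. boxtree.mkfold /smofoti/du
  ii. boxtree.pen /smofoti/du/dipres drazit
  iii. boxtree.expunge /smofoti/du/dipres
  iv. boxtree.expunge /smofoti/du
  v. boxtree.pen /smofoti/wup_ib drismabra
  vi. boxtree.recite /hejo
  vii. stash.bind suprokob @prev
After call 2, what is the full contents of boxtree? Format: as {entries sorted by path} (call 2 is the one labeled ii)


CALL mkfold[p='/smofoti/du']
RET  ok
CALL pen[p='/smofoti/du/dipres'; c='drazit']
RET  created
CALL expunge[p='/smofoti/du/dipres']
RET  ok
CALL expunge[p='/smofoti/du']
RET  ok
CALL pen[p='/smofoti/wup_ib'; c='drismabra']
RET  created
CALL recite[p='/hejo']
RET  prosti
CALL bind[k='suprokob'; v='@prev']
RET  nil

Answer: {hejo=prosti, smofoti/, smofoti/du/, smofoti/du/dipres=drazit, smofoti/flusta_i=todrekern_um, smofoti/pub/}


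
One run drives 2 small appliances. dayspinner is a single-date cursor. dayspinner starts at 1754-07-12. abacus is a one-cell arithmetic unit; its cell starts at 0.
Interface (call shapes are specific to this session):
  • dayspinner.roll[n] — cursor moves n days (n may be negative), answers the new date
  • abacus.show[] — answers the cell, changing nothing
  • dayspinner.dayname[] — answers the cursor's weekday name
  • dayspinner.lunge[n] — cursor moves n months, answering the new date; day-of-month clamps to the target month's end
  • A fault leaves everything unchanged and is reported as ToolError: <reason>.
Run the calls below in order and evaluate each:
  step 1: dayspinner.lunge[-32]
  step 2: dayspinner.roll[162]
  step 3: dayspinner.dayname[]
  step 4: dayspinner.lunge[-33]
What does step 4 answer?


CALL dayspinner.lunge[n: -32]
RET  1751-11-12
CALL dayspinner.roll[n: 162]
RET  1752-04-22
CALL dayspinner.dayname[]
RET  Saturday
CALL dayspinner.lunge[n: -33]
RET  1749-07-22

Answer: 1749-07-22


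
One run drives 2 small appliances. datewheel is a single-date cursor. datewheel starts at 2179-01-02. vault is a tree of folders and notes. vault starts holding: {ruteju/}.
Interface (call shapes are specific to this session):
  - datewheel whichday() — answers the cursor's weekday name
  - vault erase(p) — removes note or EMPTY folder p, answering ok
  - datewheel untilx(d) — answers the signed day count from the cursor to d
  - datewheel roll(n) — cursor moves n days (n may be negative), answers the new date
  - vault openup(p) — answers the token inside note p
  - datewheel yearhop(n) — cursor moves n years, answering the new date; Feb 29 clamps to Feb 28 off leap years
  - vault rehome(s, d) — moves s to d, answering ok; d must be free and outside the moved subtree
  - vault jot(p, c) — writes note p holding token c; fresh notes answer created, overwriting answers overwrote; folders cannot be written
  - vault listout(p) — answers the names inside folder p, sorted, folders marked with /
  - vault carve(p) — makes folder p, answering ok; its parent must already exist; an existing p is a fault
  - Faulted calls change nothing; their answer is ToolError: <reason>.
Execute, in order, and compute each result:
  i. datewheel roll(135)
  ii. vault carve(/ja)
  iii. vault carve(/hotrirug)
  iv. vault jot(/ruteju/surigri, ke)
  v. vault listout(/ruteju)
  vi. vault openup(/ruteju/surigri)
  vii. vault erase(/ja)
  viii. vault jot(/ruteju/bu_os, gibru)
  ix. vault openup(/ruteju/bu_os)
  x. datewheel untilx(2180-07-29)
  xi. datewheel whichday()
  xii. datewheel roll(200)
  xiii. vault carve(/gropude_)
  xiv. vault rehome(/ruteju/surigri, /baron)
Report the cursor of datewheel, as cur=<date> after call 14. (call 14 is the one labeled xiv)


Next I call datewheel roll on 135: 2179-05-17.
I invoke vault carve on /ja, giving ok.
I invoke vault carve on /hotrirug, and see ok.
Calling vault jot on /ruteju/surigri, ke, — result: created.
Next I call vault listout on /ruteju, and see [surigri].
I try vault openup on /ruteju/surigri, giving ke.
Now I run vault erase on /ja, and get ok.
I run vault jot on /ruteju/bu_os, gibru, and get created.
Then vault openup on /ruteju/bu_os, — result: gibru.
I call datewheel untilx on 2180-07-29, giving 439.
Invoking datewheel whichday(), → Monday.
I call datewheel roll on 200, — result: 2179-12-03.
Calling vault carve on /gropude_: ok.
I try vault rehome on /ruteju/surigri, /baron, and observe ok.

Answer: cur=2179-12-03


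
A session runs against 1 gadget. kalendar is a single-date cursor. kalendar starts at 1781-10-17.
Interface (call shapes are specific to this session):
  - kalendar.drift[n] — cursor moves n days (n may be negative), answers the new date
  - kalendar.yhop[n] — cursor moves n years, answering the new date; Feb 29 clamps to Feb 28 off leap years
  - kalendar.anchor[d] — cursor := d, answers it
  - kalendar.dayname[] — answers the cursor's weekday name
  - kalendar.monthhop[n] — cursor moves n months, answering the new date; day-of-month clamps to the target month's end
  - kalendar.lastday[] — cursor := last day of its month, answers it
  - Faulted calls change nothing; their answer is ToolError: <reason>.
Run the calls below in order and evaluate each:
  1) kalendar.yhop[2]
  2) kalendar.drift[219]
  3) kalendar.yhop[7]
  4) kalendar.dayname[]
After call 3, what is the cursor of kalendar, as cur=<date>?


Answer: cur=1791-05-23

Derivation:
-- kalendar.yhop(2) => 1783-10-17
-- kalendar.drift(219) => 1784-05-23
-- kalendar.yhop(7) => 1791-05-23
-- kalendar.dayname() => Monday


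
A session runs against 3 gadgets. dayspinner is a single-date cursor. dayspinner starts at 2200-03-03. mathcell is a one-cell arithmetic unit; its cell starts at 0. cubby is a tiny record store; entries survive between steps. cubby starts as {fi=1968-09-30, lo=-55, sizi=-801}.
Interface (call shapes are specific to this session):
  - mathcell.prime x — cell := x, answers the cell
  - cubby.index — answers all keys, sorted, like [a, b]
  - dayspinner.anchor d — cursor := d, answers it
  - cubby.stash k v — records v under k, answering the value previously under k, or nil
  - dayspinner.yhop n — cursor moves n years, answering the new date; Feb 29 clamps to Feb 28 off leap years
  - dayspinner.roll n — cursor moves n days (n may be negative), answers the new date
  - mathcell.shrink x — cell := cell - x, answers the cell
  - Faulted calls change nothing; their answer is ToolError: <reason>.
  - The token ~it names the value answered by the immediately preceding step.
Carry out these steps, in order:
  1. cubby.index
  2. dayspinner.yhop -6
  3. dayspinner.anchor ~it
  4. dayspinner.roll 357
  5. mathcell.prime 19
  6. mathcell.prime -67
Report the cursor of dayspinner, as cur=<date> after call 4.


Answer: cur=2195-02-23

Derivation:
Act: cubby.index[]
Obs: [fi, lo, sizi]
Act: dayspinner.yhop[n='-6']
Obs: 2194-03-03
Act: dayspinner.anchor[d='~it']
Obs: 2194-03-03
Act: dayspinner.roll[n='357']
Obs: 2195-02-23
Act: mathcell.prime[x='19']
Obs: 19
Act: mathcell.prime[x='-67']
Obs: -67


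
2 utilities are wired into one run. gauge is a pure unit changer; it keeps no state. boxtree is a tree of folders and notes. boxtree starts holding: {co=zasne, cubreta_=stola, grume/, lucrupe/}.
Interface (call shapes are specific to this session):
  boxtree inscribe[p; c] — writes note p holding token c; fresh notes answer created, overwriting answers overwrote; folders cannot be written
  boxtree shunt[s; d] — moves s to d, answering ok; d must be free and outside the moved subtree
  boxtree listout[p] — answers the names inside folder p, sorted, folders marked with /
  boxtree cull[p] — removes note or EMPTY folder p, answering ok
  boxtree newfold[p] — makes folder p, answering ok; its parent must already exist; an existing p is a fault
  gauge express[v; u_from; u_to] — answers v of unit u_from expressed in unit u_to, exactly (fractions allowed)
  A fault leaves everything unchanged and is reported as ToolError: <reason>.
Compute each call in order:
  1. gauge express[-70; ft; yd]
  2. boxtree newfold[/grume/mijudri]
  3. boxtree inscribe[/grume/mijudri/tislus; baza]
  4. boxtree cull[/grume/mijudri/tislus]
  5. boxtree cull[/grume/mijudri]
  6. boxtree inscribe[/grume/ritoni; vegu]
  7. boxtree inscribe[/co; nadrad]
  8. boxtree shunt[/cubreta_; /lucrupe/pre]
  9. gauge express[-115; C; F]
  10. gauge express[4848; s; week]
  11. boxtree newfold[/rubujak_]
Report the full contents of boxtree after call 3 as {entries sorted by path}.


Answer: {co=zasne, cubreta_=stola, grume/, grume/mijudri/, grume/mijudri/tislus=baza, lucrupe/}

Derivation:
-> gauge express(v='-70', u_from='ft', u_to='yd')
<- -70/3
-> boxtree newfold(p='/grume/mijudri')
<- ok
-> boxtree inscribe(p='/grume/mijudri/tislus', c='baza')
<- created
-> boxtree cull(p='/grume/mijudri/tislus')
<- ok
-> boxtree cull(p='/grume/mijudri')
<- ok
-> boxtree inscribe(p='/grume/ritoni', c='vegu')
<- created
-> boxtree inscribe(p='/co', c='nadrad')
<- overwrote
-> boxtree shunt(s='/cubreta_', d='/lucrupe/pre')
<- ok
-> gauge express(v='-115', u_from='C', u_to='F')
<- -175
-> gauge express(v='4848', u_from='s', u_to='week')
<- 101/12600
-> boxtree newfold(p='/rubujak_')
<- ok


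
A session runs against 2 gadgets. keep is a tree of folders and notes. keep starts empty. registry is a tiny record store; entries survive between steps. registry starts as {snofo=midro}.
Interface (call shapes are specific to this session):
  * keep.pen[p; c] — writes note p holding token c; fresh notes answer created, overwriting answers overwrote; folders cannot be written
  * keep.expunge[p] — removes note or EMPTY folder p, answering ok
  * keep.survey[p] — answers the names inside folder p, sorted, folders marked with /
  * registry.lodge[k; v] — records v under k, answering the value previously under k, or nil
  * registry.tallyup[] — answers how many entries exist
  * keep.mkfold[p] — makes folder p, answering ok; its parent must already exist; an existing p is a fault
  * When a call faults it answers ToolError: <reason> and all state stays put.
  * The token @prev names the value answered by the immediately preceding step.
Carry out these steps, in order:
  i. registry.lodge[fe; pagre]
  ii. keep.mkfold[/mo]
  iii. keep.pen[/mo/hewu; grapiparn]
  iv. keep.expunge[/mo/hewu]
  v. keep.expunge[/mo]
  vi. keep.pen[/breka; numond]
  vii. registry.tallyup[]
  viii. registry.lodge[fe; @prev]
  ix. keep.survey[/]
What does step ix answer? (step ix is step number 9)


Answer: [breka]

Derivation:
==> lodge(k: fe, v: pagre)
<== nil
==> mkfold(p: /mo)
<== ok
==> pen(p: /mo/hewu, c: grapiparn)
<== created
==> expunge(p: /mo/hewu)
<== ok
==> expunge(p: /mo)
<== ok
==> pen(p: /breka, c: numond)
<== created
==> tallyup()
<== 2
==> lodge(k: fe, v: @prev)
<== pagre
==> survey(p: /)
<== [breka]


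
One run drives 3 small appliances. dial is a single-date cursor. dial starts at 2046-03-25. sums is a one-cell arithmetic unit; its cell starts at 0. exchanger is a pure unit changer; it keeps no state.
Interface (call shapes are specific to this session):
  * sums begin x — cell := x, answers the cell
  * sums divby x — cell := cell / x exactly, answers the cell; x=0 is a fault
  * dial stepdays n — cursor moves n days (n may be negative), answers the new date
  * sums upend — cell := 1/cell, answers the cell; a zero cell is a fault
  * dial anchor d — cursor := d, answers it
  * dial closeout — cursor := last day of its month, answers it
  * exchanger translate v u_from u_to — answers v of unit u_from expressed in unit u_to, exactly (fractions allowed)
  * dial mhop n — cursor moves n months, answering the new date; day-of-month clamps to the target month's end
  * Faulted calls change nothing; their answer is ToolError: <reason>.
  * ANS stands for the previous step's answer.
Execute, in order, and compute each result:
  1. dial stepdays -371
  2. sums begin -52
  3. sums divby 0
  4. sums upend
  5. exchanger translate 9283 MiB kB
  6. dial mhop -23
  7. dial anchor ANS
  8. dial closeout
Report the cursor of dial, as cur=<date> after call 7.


Answer: cur=2043-04-19

Derivation:
! 1. dial stepdays(n=-371) == 2045-03-19
! 2. sums begin(x=-52) == -52
! 3. sums divby(x=0) == ToolError: division by zero
! 4. sums upend() == -1/52
! 5. exchanger translate(v=9283, u_from=MiB, u_to=kB) == 1216741376/125
! 6. dial mhop(n=-23) == 2043-04-19
! 7. dial anchor(d=ANS) == 2043-04-19
! 8. dial closeout() == 2043-04-30
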